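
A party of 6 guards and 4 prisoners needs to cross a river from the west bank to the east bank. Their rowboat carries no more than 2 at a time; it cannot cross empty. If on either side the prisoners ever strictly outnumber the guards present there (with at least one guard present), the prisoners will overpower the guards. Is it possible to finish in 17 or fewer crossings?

Yes

Yes — this plan uses 17 crossings (≤ 17):
1. 2 prisoners → the east bank.  (the west bank: 6G 2P; the east bank: 0G 2P)
2. 1 prisoner ← the west bank.  (the west bank: 6G 3P; the east bank: 0G 1P)
3. 2 prisoners → the east bank.  (the west bank: 6G 1P; the east bank: 0G 3P)
4. 1 prisoner ← the west bank.  (the west bank: 6G 2P; the east bank: 0G 2P)
5. 2 guards → the east bank.  (the west bank: 4G 2P; the east bank: 2G 2P)
6. 1 prisoner ← the west bank.  (the west bank: 4G 3P; the east bank: 2G 1P)
7. 1 guard and 1 prisoner → the east bank.  (the west bank: 3G 2P; the east bank: 3G 2P)
8. 1 prisoner ← the west bank.  (the west bank: 3G 3P; the east bank: 3G 1P)
9. 2 prisoners → the east bank.  (the west bank: 3G 1P; the east bank: 3G 3P)
10. 1 prisoner ← the west bank.  (the west bank: 3G 2P; the east bank: 3G 2P)
11. 1 guard and 1 prisoner → the east bank.  (the west bank: 2G 1P; the east bank: 4G 3P)
12. 1 prisoner ← the west bank.  (the west bank: 2G 2P; the east bank: 4G 2P)
13. 2 prisoners → the east bank.  (the west bank: 2G 0P; the east bank: 4G 4P)
14. 1 prisoner ← the west bank.  (the west bank: 2G 1P; the east bank: 4G 3P)
15. 1 guard and 1 prisoner → the east bank.  (the west bank: 1G 0P; the east bank: 5G 4P)
16. 1 prisoner ← the west bank.  (the west bank: 1G 1P; the east bank: 5G 3P)
17. 1 guard and 1 prisoner → the east bank.  (the west bank: 0G 0P; the east bank: 6G 4P)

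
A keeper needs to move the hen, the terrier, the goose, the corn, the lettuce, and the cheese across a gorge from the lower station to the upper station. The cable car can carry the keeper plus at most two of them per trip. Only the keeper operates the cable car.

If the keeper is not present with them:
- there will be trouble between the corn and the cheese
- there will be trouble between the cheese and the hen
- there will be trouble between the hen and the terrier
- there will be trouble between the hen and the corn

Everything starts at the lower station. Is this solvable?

1. Keeper goes to the upper station with the corn and the hen.  [the lower station: the cheese, the goose, the lettuce, the terrier | the upper station: the corn, the hen]
2. Keeper goes back to the lower station with the hen.  [the lower station: the cheese, the goose, the hen, the lettuce, the terrier | the upper station: the corn]
3. Keeper goes to the upper station with the hen and the terrier.  [the lower station: the cheese, the goose, the lettuce | the upper station: the corn, the hen, the terrier]
4. Keeper goes back to the lower station with the hen.  [the lower station: the cheese, the goose, the hen, the lettuce | the upper station: the corn, the terrier]
5. Keeper goes to the upper station with the goose and the hen.  [the lower station: the cheese, the lettuce | the upper station: the corn, the goose, the hen, the terrier]
6. Keeper goes back to the lower station with the hen.  [the lower station: the cheese, the hen, the lettuce | the upper station: the corn, the goose, the terrier]
7. Keeper goes to the upper station with the hen and the lettuce.  [the lower station: the cheese | the upper station: the corn, the goose, the hen, the lettuce, the terrier]
8. Keeper goes back to the lower station with the hen.  [the lower station: the cheese, the hen | the upper station: the corn, the goose, the lettuce, the terrier]
9. Keeper goes to the upper station with the cheese and the hen.  [the lower station: — | the upper station: the cheese, the corn, the goose, the hen, the lettuce, the terrier]

Yes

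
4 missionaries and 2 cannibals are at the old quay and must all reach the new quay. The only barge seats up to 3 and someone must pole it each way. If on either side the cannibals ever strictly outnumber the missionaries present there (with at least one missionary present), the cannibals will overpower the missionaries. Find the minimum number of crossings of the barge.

5

Counting alone: each trip to the new quay takes at most 3 across and each return brings at least 1 back, so after t trips out (and t−1 returns) at most 3t − (t−1) of the 6 are across; that first reaches 6 at t = 3, so at least 5 crossings are needed.
The plan below uses exactly 5 crossings, so it is optimal:
1. 2 cannibals → the new quay.  (the old quay: 4M 0C; the new quay: 0M 2C)
2. 1 cannibal ← the old quay.  (the old quay: 4M 1C; the new quay: 0M 1C)
3. 2 missionaries and 1 cannibal → the new quay.  (the old quay: 2M 0C; the new quay: 2M 2C)
4. 1 cannibal ← the old quay.  (the old quay: 2M 1C; the new quay: 2M 1C)
5. 2 missionaries and 1 cannibal → the new quay.  (the old quay: 0M 0C; the new quay: 4M 2C)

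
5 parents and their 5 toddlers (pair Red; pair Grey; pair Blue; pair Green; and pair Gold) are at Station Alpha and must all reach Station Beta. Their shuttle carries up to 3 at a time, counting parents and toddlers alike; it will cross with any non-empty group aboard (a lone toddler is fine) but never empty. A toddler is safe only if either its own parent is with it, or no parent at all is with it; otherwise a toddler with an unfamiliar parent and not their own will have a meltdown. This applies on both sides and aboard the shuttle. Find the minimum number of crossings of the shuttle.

Counting alone: each trip to Station Beta takes at most 3 across and each return brings at least 1 back, so after t trips out (and t−1 returns) at most 3t − (t−1) of the 10 are across; that first reaches 10 at t = 5, so at least 9 crossings are needed.
The safety rule pushes this higher. Following every safe sequence of crossings, the most of the 10 that can be at Station Beta as the shuttle arrives there on crossing 9 is 9 — never all 10.
So no plan with fewer than 11 crossings exists, and this one achieves 11:
1. parent Red and toddler Red cross → Station Beta.
2. parent Red crosses ← Station Alpha.
3. toddler Blue, toddler Green, and toddler Grey cross → Station Beta.
4. toddler Red crosses ← Station Alpha.
5. parent Blue, parent Green, and parent Grey cross → Station Beta.
6. parent Grey and toddler Grey cross ← Station Alpha.
7. parent Gold, parent Grey, and parent Red cross → Station Beta.
8. toddler Blue crosses ← Station Alpha.
9. toddler Grey and toddler Red cross → Station Beta.
10. toddler Red crosses ← Station Alpha.
11. toddler Blue, toddler Gold, and toddler Red cross → Station Beta.

11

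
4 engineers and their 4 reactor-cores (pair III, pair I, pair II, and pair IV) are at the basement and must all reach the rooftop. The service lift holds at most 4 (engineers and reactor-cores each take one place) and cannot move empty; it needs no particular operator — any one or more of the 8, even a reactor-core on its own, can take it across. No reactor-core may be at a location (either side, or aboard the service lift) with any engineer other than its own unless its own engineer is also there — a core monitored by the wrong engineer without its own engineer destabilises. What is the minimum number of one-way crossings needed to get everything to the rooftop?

Counting alone: each trip to the rooftop takes at most 4 across and each return brings at least 1 back, so after t trips out (and t−1 returns) at most 4t − (t−1) of the 8 are across; that first reaches 8 at t = 3, so at least 5 crossings are needed.
The plan below uses exactly 5 crossings, so it is optimal:
1. engineer III and reactor-core III cross → the rooftop.
2. engineer III crosses ← the basement.
3. engineer I, engineer II, engineer III, and engineer IV cross → the rooftop.
4. reactor-core III crosses ← the basement.
5. reactor-core I, reactor-core II, reactor-core III, and reactor-core IV cross → the rooftop.

5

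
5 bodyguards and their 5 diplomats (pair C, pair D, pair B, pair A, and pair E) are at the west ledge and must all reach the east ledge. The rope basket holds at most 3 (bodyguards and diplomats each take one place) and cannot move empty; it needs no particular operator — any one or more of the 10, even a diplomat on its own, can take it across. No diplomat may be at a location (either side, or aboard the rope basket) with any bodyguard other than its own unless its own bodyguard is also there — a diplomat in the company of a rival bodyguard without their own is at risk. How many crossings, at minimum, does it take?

11

Counting alone: each trip to the east ledge takes at most 3 across and each return brings at least 1 back, so after t trips out (and t−1 returns) at most 3t − (t−1) of the 10 are across; that first reaches 10 at t = 5, so at least 9 crossings are needed.
The safety rule pushes this higher. Following every safe sequence of crossings, the most of the 10 that can be at the east ledge as the rope basket arrives there on crossing 9 is 9 — never all 10.
So no plan with fewer than 11 crossings exists, and this one achieves 11:
1. bodyguard C and diplomat C cross → the east ledge.
2. bodyguard C crosses ← the west ledge.
3. diplomat A, diplomat B, and diplomat D cross → the east ledge.
4. diplomat C crosses ← the west ledge.
5. bodyguard A, bodyguard B, and bodyguard D cross → the east ledge.
6. bodyguard D and diplomat D cross ← the west ledge.
7. bodyguard C, bodyguard D, and bodyguard E cross → the east ledge.
8. diplomat B crosses ← the west ledge.
9. diplomat C and diplomat D cross → the east ledge.
10. diplomat C crosses ← the west ledge.
11. diplomat B, diplomat C, and diplomat E cross → the east ledge.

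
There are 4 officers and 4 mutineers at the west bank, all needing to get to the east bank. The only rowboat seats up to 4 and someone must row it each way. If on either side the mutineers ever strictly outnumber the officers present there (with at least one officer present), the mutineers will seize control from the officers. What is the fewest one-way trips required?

Counting alone: each trip to the east bank takes at most 4 across and each return brings at least 1 back, so after t trips out (and t−1 returns) at most 4t − (t−1) of the 8 are across; that first reaches 8 at t = 3, so at least 5 crossings are needed.
The plan below uses exactly 5 crossings, so it is optimal:
1. 2 mutineers → the east bank.  (the west bank: 4O 2M; the east bank: 0O 2M)
2. 1 mutineer ← the west bank.  (the west bank: 4O 3M; the east bank: 0O 1M)
3. 4 officers → the east bank.  (the west bank: 0O 3M; the east bank: 4O 1M)
4. 1 mutineer ← the west bank.  (the west bank: 0O 4M; the east bank: 4O 0M)
5. 4 mutineers → the east bank.  (the west bank: 0O 0M; the east bank: 4O 4M)

5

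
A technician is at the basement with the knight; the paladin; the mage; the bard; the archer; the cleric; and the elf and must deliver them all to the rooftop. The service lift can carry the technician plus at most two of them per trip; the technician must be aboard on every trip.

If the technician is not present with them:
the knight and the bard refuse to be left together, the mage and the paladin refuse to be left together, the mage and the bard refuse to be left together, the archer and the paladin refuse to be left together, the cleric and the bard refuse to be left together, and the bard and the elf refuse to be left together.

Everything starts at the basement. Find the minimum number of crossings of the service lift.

9

Counting alone: the technician can take at most 2 across per trip to the rooftop, so moving all 7 needs at least 4 loaded trips out, with a return between consecutive ones — at least 7 crossings.
The safety rule pushes this higher. Following every safe sequence of crossings, the most of the 7 that can be at the rooftop as the service lift arrives there on crossing 7 is 6 — never all 7.
So no plan with fewer than 9 crossings exists, and this one achieves 9:
1. Technician goes to the rooftop with the bard and the paladin.  [the basement: the archer, the cleric, the elf, the knight, the mage | the rooftop: the bard, the paladin]
2. Technician goes back to the basement alone.  [the basement: the archer, the cleric, the elf, the knight, the mage | the rooftop: the bard, the paladin]
3. Technician goes to the rooftop with the archer.  [the basement: the cleric, the elf, the knight, the mage | the rooftop: the archer, the bard, the paladin]
4. Technician goes back to the basement with the paladin.  [the basement: the cleric, the elf, the knight, the mage, the paladin | the rooftop: the archer, the bard]
5. Technician goes to the rooftop with the knight and the mage.  [the basement: the cleric, the elf, the paladin | the rooftop: the archer, the bard, the knight, the mage]
6. Technician goes back to the basement with the bard.  [the basement: the bard, the cleric, the elf, the paladin | the rooftop: the archer, the knight, the mage]
7. Technician goes to the rooftop with the cleric and the elf.  [the basement: the bard, the paladin | the rooftop: the archer, the cleric, the elf, the knight, the mage]
8. Technician goes back to the basement alone.  [the basement: the bard, the paladin | the rooftop: the archer, the cleric, the elf, the knight, the mage]
9. Technician goes to the rooftop with the bard and the paladin.  [the basement: — | the rooftop: the archer, the bard, the cleric, the elf, the knight, the mage, the paladin]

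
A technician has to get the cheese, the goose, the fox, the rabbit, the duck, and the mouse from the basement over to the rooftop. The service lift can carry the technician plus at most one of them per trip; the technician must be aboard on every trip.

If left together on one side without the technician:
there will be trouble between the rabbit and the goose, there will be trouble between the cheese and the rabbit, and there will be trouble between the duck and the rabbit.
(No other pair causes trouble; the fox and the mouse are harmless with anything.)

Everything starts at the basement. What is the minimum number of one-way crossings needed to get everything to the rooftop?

impossible

Following every safe sequence of crossings from the start, the most of the 6 that can be at the rooftop as the service lift arrives there on crossings 1, 3, 5, 7 is 1, 2, 3, 4 respectively; the best ever achieved is 4 of 6.
From crossing 9 on, no configuration arises that was not already reachable earlier: only 36 distinct safe configurations (who is on which side, and where the service lift is) can ever be reached, none of them has everyone across, and every continuation just revisits them. So no valid plan exists.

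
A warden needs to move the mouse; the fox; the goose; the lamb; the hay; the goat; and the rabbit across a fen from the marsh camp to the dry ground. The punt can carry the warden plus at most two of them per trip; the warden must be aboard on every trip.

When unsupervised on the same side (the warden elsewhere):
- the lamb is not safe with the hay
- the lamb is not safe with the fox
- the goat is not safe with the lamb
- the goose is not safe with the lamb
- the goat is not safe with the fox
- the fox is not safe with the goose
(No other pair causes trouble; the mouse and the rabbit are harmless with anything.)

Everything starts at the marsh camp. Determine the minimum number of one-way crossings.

Counting alone: the warden can take at most 2 across per trip to the dry ground, so moving all 7 needs at least 4 loaded trips out, with a return between consecutive ones — at least 7 crossings.
The safety rule pushes this higher. Following every safe sequence of crossings, the most of the 7 that can be at the dry ground as the punt arrives there on crossings 7, 9 is 5, 6 respectively — never all 7.
So no plan with fewer than 11 crossings exists, and this one achieves 11:
1. Warden goes to the dry ground with the fox and the lamb.  [the marsh camp: the goat, the goose, the hay, the mouse, the rabbit | the dry ground: the fox, the lamb]
2. Warden goes back to the marsh camp with the fox.  [the marsh camp: the fox, the goat, the goose, the hay, the mouse, the rabbit | the dry ground: the lamb]
3. Warden goes to the dry ground with the fox and the mouse.  [the marsh camp: the goat, the goose, the hay, the rabbit | the dry ground: the fox, the lamb, the mouse]
4. Warden goes back to the marsh camp with the fox.  [the marsh camp: the fox, the goat, the goose, the hay, the rabbit | the dry ground: the lamb, the mouse]
5. Warden goes to the dry ground with the fox and the hay.  [the marsh camp: the goat, the goose, the rabbit | the dry ground: the fox, the hay, the lamb, the mouse]
6. Warden goes back to the marsh camp with the lamb.  [the marsh camp: the goat, the goose, the lamb, the rabbit | the dry ground: the fox, the hay, the mouse]
7. Warden goes to the dry ground with the goat and the goose.  [the marsh camp: the lamb, the rabbit | the dry ground: the fox, the goat, the goose, the hay, the mouse]
8. Warden goes back to the marsh camp with the fox.  [the marsh camp: the fox, the lamb, the rabbit | the dry ground: the goat, the goose, the hay, the mouse]
9. Warden goes to the dry ground with the fox and the rabbit.  [the marsh camp: the lamb | the dry ground: the fox, the goat, the goose, the hay, the mouse, the rabbit]
10. Warden goes back to the marsh camp with the fox.  [the marsh camp: the fox, the lamb | the dry ground: the goat, the goose, the hay, the mouse, the rabbit]
11. Warden goes to the dry ground with the fox and the lamb.  [the marsh camp: — | the dry ground: the fox, the goat, the goose, the hay, the lamb, the mouse, the rabbit]

11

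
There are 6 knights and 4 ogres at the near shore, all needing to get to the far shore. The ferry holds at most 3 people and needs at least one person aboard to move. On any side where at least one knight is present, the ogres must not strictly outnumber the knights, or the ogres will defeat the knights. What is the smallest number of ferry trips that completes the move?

Counting alone: each trip to the far shore takes at most 3 across and each return brings at least 1 back, so after t trips out (and t−1 returns) at most 3t − (t−1) of the 10 are across; that first reaches 10 at t = 5, so at least 9 crossings are needed.
The plan below uses exactly 9 crossings, so it is optimal:
1. 2 ogres → the far shore.  (the near shore: 6K 2O; the far shore: 0K 2O)
2. 1 ogre ← the near shore.  (the near shore: 6K 3O; the far shore: 0K 1O)
3. 3 ogres → the far shore.  (the near shore: 6K 0O; the far shore: 0K 4O)
4. 1 ogre ← the near shore.  (the near shore: 6K 1O; the far shore: 0K 3O)
5. 3 knights → the far shore.  (the near shore: 3K 1O; the far shore: 3K 3O)
6. 1 ogre ← the near shore.  (the near shore: 3K 2O; the far shore: 3K 2O)
7. 1 knight and 2 ogres → the far shore.  (the near shore: 2K 0O; the far shore: 4K 4O)
8. 1 ogre ← the near shore.  (the near shore: 2K 1O; the far shore: 4K 3O)
9. 2 knights and 1 ogre → the far shore.  (the near shore: 0K 0O; the far shore: 6K 4O)

9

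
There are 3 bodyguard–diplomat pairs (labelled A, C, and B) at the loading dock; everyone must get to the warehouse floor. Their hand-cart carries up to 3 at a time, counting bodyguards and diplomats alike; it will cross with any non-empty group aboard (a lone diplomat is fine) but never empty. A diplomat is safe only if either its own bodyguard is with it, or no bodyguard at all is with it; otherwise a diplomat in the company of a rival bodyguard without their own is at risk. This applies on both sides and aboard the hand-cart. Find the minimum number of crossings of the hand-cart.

5

Counting alone: each trip to the warehouse floor takes at most 3 across and each return brings at least 1 back, so after t trips out (and t−1 returns) at most 3t − (t−1) of the 6 are across; that first reaches 6 at t = 3, so at least 5 crossings are needed.
The plan below uses exactly 5 crossings, so it is optimal:
1. bodyguard A and diplomat A cross → the warehouse floor.
2. bodyguard A crosses ← the loading dock.
3. bodyguard A, bodyguard B, and bodyguard C cross → the warehouse floor.
4. diplomat A crosses ← the loading dock.
5. diplomat A, diplomat B, and diplomat C cross → the warehouse floor.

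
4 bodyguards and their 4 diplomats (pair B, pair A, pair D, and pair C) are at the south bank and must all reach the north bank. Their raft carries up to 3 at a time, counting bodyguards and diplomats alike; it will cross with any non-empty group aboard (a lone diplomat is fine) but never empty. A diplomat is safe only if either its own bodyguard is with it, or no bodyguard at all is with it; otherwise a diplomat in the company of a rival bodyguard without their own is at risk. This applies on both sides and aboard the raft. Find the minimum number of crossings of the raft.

9

Counting alone: each trip to the north bank takes at most 3 across and each return brings at least 1 back, so after t trips out (and t−1 returns) at most 3t − (t−1) of the 8 are across; that first reaches 8 at t = 4, so at least 7 crossings are needed.
The safety rule pushes this higher. Following every safe sequence of crossings, the most of the 8 that can be at the north bank as the raft arrives there on crossing 7 is 7 — never all 8.
So no plan with fewer than 9 crossings exists, and this one achieves 9:
1. bodyguard B and diplomat B cross → the north bank.
2. bodyguard B crosses ← the south bank.
3. bodyguard A, bodyguard B, and diplomat A cross → the north bank.
4. bodyguard B and diplomat B cross ← the south bank.
5. bodyguard B, bodyguard C, and bodyguard D cross → the north bank.
6. diplomat A crosses ← the south bank.
7. diplomat A and diplomat B cross → the north bank.
8. diplomat B crosses ← the south bank.
9. diplomat B, diplomat C, and diplomat D cross → the north bank.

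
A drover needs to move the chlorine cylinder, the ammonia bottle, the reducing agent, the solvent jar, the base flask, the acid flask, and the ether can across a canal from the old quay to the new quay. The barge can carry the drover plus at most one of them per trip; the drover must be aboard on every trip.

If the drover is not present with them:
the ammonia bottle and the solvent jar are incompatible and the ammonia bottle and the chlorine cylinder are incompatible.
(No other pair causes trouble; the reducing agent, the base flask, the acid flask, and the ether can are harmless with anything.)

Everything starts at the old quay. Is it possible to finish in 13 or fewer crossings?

No

Counting alone: the drover can take at most 1 across per trip to the new quay, so moving all 7 needs at least 7 loaded trips out, with a return between consecutive ones — at least 13 crossings.
The safety rule pushes this higher. Following every safe sequence of crossings, the most of the 7 that can be at the new quay as the barge arrives there on crossing 13 is 6 — never all 7.
So the move cannot be finished within 13 crossings. (The shortest complete plan takes 15:)
1. Drover goes to the new quay with the ammonia bottle.
2. Drover goes back to the old quay alone.
3. Drover goes to the new quay with the chlorine cylinder.
4. Drover goes back to the old quay with the ammonia bottle.
5. Drover goes to the new quay with the solvent jar.
6. Drover goes back to the old quay alone.
7. Drover goes to the new quay with the reducing agent.
8. Drover goes back to the old quay alone.
9. Drover goes to the new quay with the base flask.
10. Drover goes back to the old quay alone.
11. Drover goes to the new quay with the acid flask.
12. Drover goes back to the old quay alone.
13. Drover goes to the new quay with the ether can.
14. Drover goes back to the old quay alone.
15. Drover goes to the new quay with the ammonia bottle.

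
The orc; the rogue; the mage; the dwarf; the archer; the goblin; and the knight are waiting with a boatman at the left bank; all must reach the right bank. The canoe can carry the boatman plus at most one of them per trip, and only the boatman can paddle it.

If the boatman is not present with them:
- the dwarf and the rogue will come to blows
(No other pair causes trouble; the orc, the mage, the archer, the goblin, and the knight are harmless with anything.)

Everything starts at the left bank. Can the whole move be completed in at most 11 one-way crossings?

Counting alone: the boatman can take at most 1 across per trip to the right bank, so moving all 7 needs at least 7 loaded trips out, with a return between consecutive ones — at least 13 crossings.
Since 11 < 13, 11 crossings cannot be enough. (The shortest complete plan in fact takes 13:)
1. Boatman goes to the right bank with the rogue.  [the left bank: the archer, the dwarf, the goblin, the knight, the mage, the orc | the right bank: the rogue]
2. Boatman goes back to the left bank alone.  [the left bank: the archer, the dwarf, the goblin, the knight, the mage, the orc | the right bank: the rogue]
3. Boatman goes to the right bank with the orc.  [the left bank: the archer, the dwarf, the goblin, the knight, the mage | the right bank: the orc, the rogue]
4. Boatman goes back to the left bank alone.  [the left bank: the archer, the dwarf, the goblin, the knight, the mage | the right bank: the orc, the rogue]
5. Boatman goes to the right bank with the mage.  [the left bank: the archer, the dwarf, the goblin, the knight | the right bank: the mage, the orc, the rogue]
6. Boatman goes back to the left bank alone.  [the left bank: the archer, the dwarf, the goblin, the knight | the right bank: the mage, the orc, the rogue]
7. Boatman goes to the right bank with the archer.  [the left bank: the dwarf, the goblin, the knight | the right bank: the archer, the mage, the orc, the rogue]
8. Boatman goes back to the left bank alone.  [the left bank: the dwarf, the goblin, the knight | the right bank: the archer, the mage, the orc, the rogue]
9. Boatman goes to the right bank with the goblin.  [the left bank: the dwarf, the knight | the right bank: the archer, the goblin, the mage, the orc, the rogue]
10. Boatman goes back to the left bank alone.  [the left bank: the dwarf, the knight | the right bank: the archer, the goblin, the mage, the orc, the rogue]
11. Boatman goes to the right bank with the knight.  [the left bank: the dwarf | the right bank: the archer, the goblin, the knight, the mage, the orc, the rogue]
12. Boatman goes back to the left bank alone.  [the left bank: the dwarf | the right bank: the archer, the goblin, the knight, the mage, the orc, the rogue]
13. Boatman goes to the right bank with the dwarf.  [the left bank: — | the right bank: the archer, the dwarf, the goblin, the knight, the mage, the orc, the rogue]

No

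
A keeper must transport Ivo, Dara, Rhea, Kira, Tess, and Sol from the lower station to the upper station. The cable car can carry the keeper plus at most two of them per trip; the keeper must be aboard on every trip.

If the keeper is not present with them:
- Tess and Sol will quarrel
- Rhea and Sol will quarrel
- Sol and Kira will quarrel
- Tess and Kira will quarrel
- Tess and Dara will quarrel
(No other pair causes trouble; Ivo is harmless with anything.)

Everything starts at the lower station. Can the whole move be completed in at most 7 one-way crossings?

Counting alone: the keeper can take at most 2 across per trip to the upper station, so moving all 6 needs at least 3 loaded trips out, with a return between consecutive ones — at least 5 crossings.
The safety rule pushes this higher. Following every safe sequence of crossings, the most of the 6 that can be at the upper station as the cable car arrives there on crossings 5, 7 is 4, 5 respectively — never all 6.
So the move cannot be finished within 7 crossings. (The shortest complete plan takes 9:)
1. Keeper goes to the upper station with Sol and Tess.  [the lower station: Dara, Ivo, Kira, Rhea | the upper station: Sol, Tess]
2. Keeper goes back to the lower station with Tess.  [the lower station: Dara, Ivo, Kira, Rhea, Tess | the upper station: Sol]
3. Keeper goes to the upper station with Ivo and Tess.  [the lower station: Dara, Kira, Rhea | the upper station: Ivo, Sol, Tess]
4. Keeper goes back to the lower station with Tess.  [the lower station: Dara, Kira, Rhea, Tess | the upper station: Ivo, Sol]
5. Keeper goes to the upper station with Dara and Kira.  [the lower station: Rhea, Tess | the upper station: Dara, Ivo, Kira, Sol]
6. Keeper goes back to the lower station with Kira.  [the lower station: Kira, Rhea, Tess | the upper station: Dara, Ivo, Sol]
7. Keeper goes to the upper station with Kira and Rhea.  [the lower station: Tess | the upper station: Dara, Ivo, Kira, Rhea, Sol]
8. Keeper goes back to the lower station with Sol.  [the lower station: Sol, Tess | the upper station: Dara, Ivo, Kira, Rhea]
9. Keeper goes to the upper station with Sol and Tess.  [the lower station: — | the upper station: Dara, Ivo, Kira, Rhea, Sol, Tess]

No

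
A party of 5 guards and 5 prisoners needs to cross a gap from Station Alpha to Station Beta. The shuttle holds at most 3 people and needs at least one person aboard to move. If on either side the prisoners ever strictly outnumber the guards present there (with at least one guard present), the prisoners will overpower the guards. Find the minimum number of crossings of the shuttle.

Counting alone: each trip to Station Beta takes at most 3 across and each return brings at least 1 back, so after t trips out (and t−1 returns) at most 3t − (t−1) of the 10 are across; that first reaches 10 at t = 5, so at least 9 crossings are needed.
The safety rule pushes this higher. Following every safe sequence of crossings, the most of the 10 that can be at Station Beta as the shuttle arrives there on crossing 9 is 9 — never all 10.
So no plan with fewer than 11 crossings exists, and this one achieves 11:
1. 2 prisoners → Station Beta.  (Station Alpha: 5G 3P; Station Beta: 0G 2P)
2. 1 prisoner ← Station Alpha.  (Station Alpha: 5G 4P; Station Beta: 0G 1P)
3. 3 prisoners → Station Beta.  (Station Alpha: 5G 1P; Station Beta: 0G 4P)
4. 1 prisoner ← Station Alpha.  (Station Alpha: 5G 2P; Station Beta: 0G 3P)
5. 3 guards → Station Beta.  (Station Alpha: 2G 2P; Station Beta: 3G 3P)
6. 1 guard and 1 prisoner ← Station Alpha.  (Station Alpha: 3G 3P; Station Beta: 2G 2P)
7. 3 guards → Station Beta.  (Station Alpha: 0G 3P; Station Beta: 5G 2P)
8. 1 prisoner ← Station Alpha.  (Station Alpha: 0G 4P; Station Beta: 5G 1P)
9. 2 prisoners → Station Beta.  (Station Alpha: 0G 2P; Station Beta: 5G 3P)
10. 1 prisoner ← Station Alpha.  (Station Alpha: 0G 3P; Station Beta: 5G 2P)
11. 3 prisoners → Station Beta.  (Station Alpha: 0G 0P; Station Beta: 5G 5P)

11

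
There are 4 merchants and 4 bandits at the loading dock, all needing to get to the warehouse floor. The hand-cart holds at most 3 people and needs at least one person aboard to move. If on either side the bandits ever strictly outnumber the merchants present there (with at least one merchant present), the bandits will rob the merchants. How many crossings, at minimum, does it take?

9

Counting alone: each trip to the warehouse floor takes at most 3 across and each return brings at least 1 back, so after t trips out (and t−1 returns) at most 3t − (t−1) of the 8 are across; that first reaches 8 at t = 4, so at least 7 crossings are needed.
The safety rule pushes this higher. Following every safe sequence of crossings, the most of the 8 that can be at the warehouse floor as the hand-cart arrives there on crossing 7 is 7 — never all 8.
So no plan with fewer than 9 crossings exists, and this one achieves 9:
1. 2 bandits → the warehouse floor.  (the loading dock: 4M 2B; the warehouse floor: 0M 2B)
2. 1 bandit ← the loading dock.  (the loading dock: 4M 3B; the warehouse floor: 0M 1B)
3. 3 bandits → the warehouse floor.  (the loading dock: 4M 0B; the warehouse floor: 0M 4B)
4. 1 bandit ← the loading dock.  (the loading dock: 4M 1B; the warehouse floor: 0M 3B)
5. 3 merchants → the warehouse floor.  (the loading dock: 1M 1B; the warehouse floor: 3M 3B)
6. 1 merchant and 1 bandit ← the loading dock.  (the loading dock: 2M 2B; the warehouse floor: 2M 2B)
7. 2 merchants → the warehouse floor.  (the loading dock: 0M 2B; the warehouse floor: 4M 2B)
8. 1 bandit ← the loading dock.  (the loading dock: 0M 3B; the warehouse floor: 4M 1B)
9. 3 bandits → the warehouse floor.  (the loading dock: 0M 0B; the warehouse floor: 4M 4B)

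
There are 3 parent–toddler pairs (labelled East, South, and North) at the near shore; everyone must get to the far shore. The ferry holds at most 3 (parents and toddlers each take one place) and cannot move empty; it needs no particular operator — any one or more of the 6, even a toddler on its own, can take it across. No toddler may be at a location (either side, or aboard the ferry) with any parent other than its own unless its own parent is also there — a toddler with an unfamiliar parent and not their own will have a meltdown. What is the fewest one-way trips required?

Counting alone: each trip to the far shore takes at most 3 across and each return brings at least 1 back, so after t trips out (and t−1 returns) at most 3t − (t−1) of the 6 are across; that first reaches 6 at t = 3, so at least 5 crossings are needed.
The plan below uses exactly 5 crossings, so it is optimal:
1. parent East and toddler East cross → the far shore.
2. parent East crosses ← the near shore.
3. parent East, parent North, and parent South cross → the far shore.
4. toddler East crosses ← the near shore.
5. toddler East, toddler North, and toddler South cross → the far shore.

5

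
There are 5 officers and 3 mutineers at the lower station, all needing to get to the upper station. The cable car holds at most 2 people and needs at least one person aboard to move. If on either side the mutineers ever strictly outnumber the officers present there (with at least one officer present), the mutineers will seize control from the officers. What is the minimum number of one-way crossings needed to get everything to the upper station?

Counting alone: each trip to the upper station takes at most 2 across and each return brings at least 1 back, so after t trips out (and t−1 returns) at most 2t − (t−1) of the 8 are across; that first reaches 8 at t = 7, so at least 13 crossings are needed.
The plan below uses exactly 13 crossings, so it is optimal:
1. 2 mutineers → the upper station.  (the lower station: 5O 1M; the upper station: 0O 2M)
2. 1 mutineer ← the lower station.  (the lower station: 5O 2M; the upper station: 0O 1M)
3. 2 mutineers → the upper station.  (the lower station: 5O 0M; the upper station: 0O 3M)
4. 1 mutineer ← the lower station.  (the lower station: 5O 1M; the upper station: 0O 2M)
5. 2 officers → the upper station.  (the lower station: 3O 1M; the upper station: 2O 2M)
6. 1 mutineer ← the lower station.  (the lower station: 3O 2M; the upper station: 2O 1M)
7. 1 officer and 1 mutineer → the upper station.  (the lower station: 2O 1M; the upper station: 3O 2M)
8. 1 mutineer ← the lower station.  (the lower station: 2O 2M; the upper station: 3O 1M)
9. 2 mutineers → the upper station.  (the lower station: 2O 0M; the upper station: 3O 3M)
10. 1 mutineer ← the lower station.  (the lower station: 2O 1M; the upper station: 3O 2M)
11. 1 officer and 1 mutineer → the upper station.  (the lower station: 1O 0M; the upper station: 4O 3M)
12. 1 mutineer ← the lower station.  (the lower station: 1O 1M; the upper station: 4O 2M)
13. 1 officer and 1 mutineer → the upper station.  (the lower station: 0O 0M; the upper station: 5O 3M)

13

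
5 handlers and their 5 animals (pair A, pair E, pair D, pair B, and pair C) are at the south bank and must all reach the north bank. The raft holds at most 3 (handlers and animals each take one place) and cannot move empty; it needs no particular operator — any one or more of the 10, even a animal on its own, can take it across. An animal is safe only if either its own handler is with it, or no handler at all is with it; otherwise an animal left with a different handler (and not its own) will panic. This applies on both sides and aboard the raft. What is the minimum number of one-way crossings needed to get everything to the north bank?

11

Counting alone: each trip to the north bank takes at most 3 across and each return brings at least 1 back, so after t trips out (and t−1 returns) at most 3t − (t−1) of the 10 are across; that first reaches 10 at t = 5, so at least 9 crossings are needed.
The safety rule pushes this higher. Following every safe sequence of crossings, the most of the 10 that can be at the north bank as the raft arrives there on crossing 9 is 9 — never all 10.
So no plan with fewer than 11 crossings exists, and this one achieves 11:
1. animal A and handler A cross → the north bank.
2. handler A crosses ← the south bank.
3. animal B, animal D, and animal E cross → the north bank.
4. animal A crosses ← the south bank.
5. handler B, handler D, and handler E cross → the north bank.
6. animal E and handler E cross ← the south bank.
7. handler A, handler C, and handler E cross → the north bank.
8. animal D crosses ← the south bank.
9. animal A and animal E cross → the north bank.
10. animal A crosses ← the south bank.
11. animal A, animal C, and animal D cross → the north bank.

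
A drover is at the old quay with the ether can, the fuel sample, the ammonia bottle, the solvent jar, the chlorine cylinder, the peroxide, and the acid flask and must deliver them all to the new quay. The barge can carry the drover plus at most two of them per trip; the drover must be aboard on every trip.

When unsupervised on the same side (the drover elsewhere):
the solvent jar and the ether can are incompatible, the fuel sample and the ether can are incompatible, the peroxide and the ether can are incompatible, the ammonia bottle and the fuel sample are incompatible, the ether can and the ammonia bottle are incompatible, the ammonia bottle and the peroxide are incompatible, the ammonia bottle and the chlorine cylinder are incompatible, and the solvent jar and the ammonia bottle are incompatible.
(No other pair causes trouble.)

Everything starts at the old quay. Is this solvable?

Following every safe sequence of crossings from the start, the most of the 7 that can be at the new quay as the barge arrives there on crossings 1, 3, 5, 7 is 2, 3, 4, 5 respectively; the best ever achieved is 5 of 7.
From crossing 9 on, no configuration arises that was not already reachable earlier: only 38 distinct safe configurations (who is on which side, and where the barge is) can ever be reached, none of them has everyone across, and every continuation just revisits them. So no valid plan exists.

No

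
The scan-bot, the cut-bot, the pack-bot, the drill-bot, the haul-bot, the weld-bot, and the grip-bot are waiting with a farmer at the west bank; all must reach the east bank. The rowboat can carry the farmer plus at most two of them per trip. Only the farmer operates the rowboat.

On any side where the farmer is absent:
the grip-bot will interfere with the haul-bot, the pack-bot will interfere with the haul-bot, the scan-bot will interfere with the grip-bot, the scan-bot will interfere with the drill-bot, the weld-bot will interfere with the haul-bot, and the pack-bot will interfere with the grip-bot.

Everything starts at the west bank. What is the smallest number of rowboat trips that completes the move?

Whatever the first load, the items left behind include a forbidden pair without the farmer. No opening move is safe, so no plan exists.

impossible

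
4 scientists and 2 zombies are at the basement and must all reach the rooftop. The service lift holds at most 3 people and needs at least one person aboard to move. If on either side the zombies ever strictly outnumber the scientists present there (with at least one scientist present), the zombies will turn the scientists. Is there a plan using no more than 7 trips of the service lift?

Yes — this plan uses 5 crossings (≤ 7):
1. 2 zombies → the rooftop.  (the basement: 4S 0Z; the rooftop: 0S 2Z)
2. 1 zombie ← the basement.  (the basement: 4S 1Z; the rooftop: 0S 1Z)
3. 2 scientists and 1 zombie → the rooftop.  (the basement: 2S 0Z; the rooftop: 2S 2Z)
4. 1 zombie ← the basement.  (the basement: 2S 1Z; the rooftop: 2S 1Z)
5. 2 scientists and 1 zombie → the rooftop.  (the basement: 0S 0Z; the rooftop: 4S 2Z)

Yes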